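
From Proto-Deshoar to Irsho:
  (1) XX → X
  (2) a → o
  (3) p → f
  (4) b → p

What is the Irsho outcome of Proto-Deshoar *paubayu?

foupoyu

Irsho: *paubayu > pouboyu > fouboyu > foupoyu  (by vowel merger, unconditioned shift, unconditioned shift)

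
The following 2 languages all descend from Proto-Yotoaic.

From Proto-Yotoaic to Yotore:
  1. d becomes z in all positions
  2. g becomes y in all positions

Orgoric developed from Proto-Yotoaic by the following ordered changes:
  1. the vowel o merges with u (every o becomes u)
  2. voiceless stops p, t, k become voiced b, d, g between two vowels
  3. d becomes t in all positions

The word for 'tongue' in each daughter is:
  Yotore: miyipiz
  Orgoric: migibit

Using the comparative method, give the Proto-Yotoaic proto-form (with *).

*migipid

Position 7: Yotore has z, Orgoric has t. Taking the neighbouring segments as reconstructed: Yotore z could go back to *d or *z; Orgoric t could go back to *t or *d — the one source consistent with every daughter is *d.
Position 5: Yotore has p, Orgoric has b. Yotore preserves p here (none of its changes turn any other segment into p), so the proto-segment is *p.
Position 3: Yotore has y, Orgoric has g. Taking the neighbouring segments as reconstructed: Yotore y could go back to *g or *y; Orgoric g could go back to *k or *g — the one source consistent with every daughter is *g.
The remaining positions agree across the daughters. Check the candidate against every language:
Yotore: *migipid
  migipid → migipiz   [unconditioned shift]
  migipiz → miyipiz   [unconditioned shift]
  giving Yotore miyipiz.
Orgoric: start from *migipid.
  rule 1: no change — migipid
  rule 2 (intervocalic voicing): migipid → migibid
  rule 3 (unconditioned shift): migibid → migibit
  ⇒ Orgoric migibit
No other proto-form is consistent with every reflex, so the reconstruction is *migipid.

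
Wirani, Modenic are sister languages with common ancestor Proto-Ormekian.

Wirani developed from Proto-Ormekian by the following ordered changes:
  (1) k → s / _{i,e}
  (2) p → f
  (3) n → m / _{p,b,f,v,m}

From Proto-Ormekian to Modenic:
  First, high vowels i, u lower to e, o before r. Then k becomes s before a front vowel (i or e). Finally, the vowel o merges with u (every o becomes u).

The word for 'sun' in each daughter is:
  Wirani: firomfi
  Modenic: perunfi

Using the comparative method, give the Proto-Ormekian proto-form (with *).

*pironfi

Position 1: Wirani has f, Modenic has p. Modenic preserves p here (none of its changes turn any other segment into p), so the proto-segment is *p.
Position 2: Wirani has i, Modenic has e. Wirani preserves i here (none of its changes turn any other segment into i), so the proto-segment is *i.
Continuing position by position gives *pironfi; check it forward:
Wirani: start from *pironfi.
  rule 1: no change — pironfi
  rule 2 (unconditioned shift): pironfi → fironfi
  rule 3 (nasal place assimilation): fironfi → firomfi
  ⇒ Wirani firomfi
Modenic: start from *pironfi.
  rule 1 (pre-rhotic lowering): pironfi → peronfi
  rule 2: no change — peronfi
  rule 3 (vowel merger): peronfi → perunfi
  ⇒ Modenic perunfi
No other proto-form is consistent with every reflex, so the reconstruction is *pironfi.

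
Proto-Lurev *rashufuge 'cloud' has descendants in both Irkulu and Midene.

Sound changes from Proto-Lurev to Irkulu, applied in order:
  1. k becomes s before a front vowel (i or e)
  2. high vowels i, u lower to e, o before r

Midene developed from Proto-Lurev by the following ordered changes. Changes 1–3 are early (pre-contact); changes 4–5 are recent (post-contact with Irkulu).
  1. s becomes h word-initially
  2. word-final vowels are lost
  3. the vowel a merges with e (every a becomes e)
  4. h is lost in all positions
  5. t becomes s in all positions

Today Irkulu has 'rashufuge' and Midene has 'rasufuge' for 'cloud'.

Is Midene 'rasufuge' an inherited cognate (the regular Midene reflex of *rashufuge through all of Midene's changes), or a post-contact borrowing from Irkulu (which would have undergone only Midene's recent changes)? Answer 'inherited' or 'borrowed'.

borrowed

If inherited, *rashufuge would pass through all of Midene's changes:
Midene: *rashufuge > rashufug > reshufug > resufug  (by apocope, vowel merger, h-loss)
If borrowed from Irkulu 'rashufuge' after the early changes, it would undergo only the recent ones:
  rule 4 (h-loss): rashufuge → rasufuge
  rule 5 (unconditioned shift): no change (rasufuge)
  ⇒ as a loan: rasufuge
Midene 'rasufuge' matches the loan outcome 'rasufuge', not the inherited 'resufug' — it skipped the early Midene changes, so it was borrowed from Irkulu.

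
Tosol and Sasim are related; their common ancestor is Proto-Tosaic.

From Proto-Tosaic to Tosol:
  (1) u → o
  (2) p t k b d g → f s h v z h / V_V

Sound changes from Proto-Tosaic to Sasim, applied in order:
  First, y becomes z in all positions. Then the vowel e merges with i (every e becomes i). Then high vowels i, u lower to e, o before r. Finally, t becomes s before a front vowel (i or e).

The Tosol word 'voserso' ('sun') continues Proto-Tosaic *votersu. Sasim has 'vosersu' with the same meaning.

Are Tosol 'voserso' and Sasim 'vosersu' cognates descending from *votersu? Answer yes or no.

yes

Derive the expected Sasim reflex of *votersu:
Sasim: *votersu
  votersu (rule 1 does not apply)
  votersu → votirsu   [vowel merger]
  votirsu → votersu   [pre-rhotic lowering]
  votersu → vosersu   [palatalisation]
  giving Sasim vosersu.
Sasim 'vosersu' matches the regular reflex exactly, so the pair is cognate.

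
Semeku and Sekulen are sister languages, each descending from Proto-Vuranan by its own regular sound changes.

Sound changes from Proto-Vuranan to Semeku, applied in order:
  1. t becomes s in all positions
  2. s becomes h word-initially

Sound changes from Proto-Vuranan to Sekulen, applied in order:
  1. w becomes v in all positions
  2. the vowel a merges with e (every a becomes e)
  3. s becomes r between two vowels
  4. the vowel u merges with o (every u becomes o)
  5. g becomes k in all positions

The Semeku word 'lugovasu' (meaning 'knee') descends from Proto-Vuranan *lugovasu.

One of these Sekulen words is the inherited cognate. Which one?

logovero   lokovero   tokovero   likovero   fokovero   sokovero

Sekulen: start from *lugovasu.
  rule 1: no change — lugovasu
  rule 2 (vowel merger): lugovasu → lugovesu
  rule 3 (rhotacism): lugovesu → lugoveru
  rule 4 (vowel merger): lugoveru → logovero
  rule 5 (unconditioned shift): logovero → lokovero
  ⇒ Sekulen lokovero
Among the options, 'lokovero' alone shows every Sekulen change applied in order.

lokovero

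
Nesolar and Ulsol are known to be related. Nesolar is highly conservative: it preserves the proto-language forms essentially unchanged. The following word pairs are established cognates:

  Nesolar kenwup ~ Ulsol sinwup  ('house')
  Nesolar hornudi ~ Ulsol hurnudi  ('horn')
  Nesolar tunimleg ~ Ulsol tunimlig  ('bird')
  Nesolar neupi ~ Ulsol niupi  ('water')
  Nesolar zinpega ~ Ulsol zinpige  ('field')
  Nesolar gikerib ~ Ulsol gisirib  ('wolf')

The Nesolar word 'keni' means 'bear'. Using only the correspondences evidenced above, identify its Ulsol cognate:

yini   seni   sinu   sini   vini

kenwup ~ sinwup — Nesolar k corresponds to Ulsol s word-initially before a front vowel.
kenwup ~ sinwup — Nesolar e corresponds to Ulsol i after a consonant, before a nasal.
Applying these to Nesolar 'keni':
  keni → seni   (k→s word-initially before a front vowel)
  seni → sini   (e→i after a consonant, before a nasal)
So the Ulsol cognate is 'sini'.

sini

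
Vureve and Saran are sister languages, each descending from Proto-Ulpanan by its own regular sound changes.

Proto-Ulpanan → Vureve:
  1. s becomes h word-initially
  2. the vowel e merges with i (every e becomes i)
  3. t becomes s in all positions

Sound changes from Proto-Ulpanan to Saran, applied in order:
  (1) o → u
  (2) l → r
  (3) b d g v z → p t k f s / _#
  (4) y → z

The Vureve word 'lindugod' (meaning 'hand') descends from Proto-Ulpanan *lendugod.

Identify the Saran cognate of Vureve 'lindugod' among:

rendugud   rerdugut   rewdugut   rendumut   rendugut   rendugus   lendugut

rendugut

Saran: *lendugod > lendugud > rendugud > rendugut  (by vowel merger, unconditioned shift, final devoicing)
Among the options, 'rendugut' alone shows every Saran change applied in order.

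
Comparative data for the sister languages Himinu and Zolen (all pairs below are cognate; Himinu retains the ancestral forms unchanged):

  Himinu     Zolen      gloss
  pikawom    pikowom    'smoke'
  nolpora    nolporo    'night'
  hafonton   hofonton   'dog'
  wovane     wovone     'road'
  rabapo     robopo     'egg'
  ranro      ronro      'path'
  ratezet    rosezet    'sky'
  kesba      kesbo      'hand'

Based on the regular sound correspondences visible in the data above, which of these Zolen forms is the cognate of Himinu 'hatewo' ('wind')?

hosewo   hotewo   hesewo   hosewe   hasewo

pikawom ~ pikowom, ratezet ~ rosezet — Himinu a corresponds to Zolen o after a consonant, before a consonant other than r, m, n, p, b, f, v.
ratezet ~ rosezet — Himinu t corresponds to Zolen s between vowels (before a front vowel).
Applying these to Himinu 'hatewo':
  hatewo → hotewo   (a→o after a consonant, before a consonant other than r, m, n, p, b, f, v)
  hotewo → hosewo   (t→s between vowels (before a front vowel))
So the Zolen cognate is 'hosewo'.

hosewo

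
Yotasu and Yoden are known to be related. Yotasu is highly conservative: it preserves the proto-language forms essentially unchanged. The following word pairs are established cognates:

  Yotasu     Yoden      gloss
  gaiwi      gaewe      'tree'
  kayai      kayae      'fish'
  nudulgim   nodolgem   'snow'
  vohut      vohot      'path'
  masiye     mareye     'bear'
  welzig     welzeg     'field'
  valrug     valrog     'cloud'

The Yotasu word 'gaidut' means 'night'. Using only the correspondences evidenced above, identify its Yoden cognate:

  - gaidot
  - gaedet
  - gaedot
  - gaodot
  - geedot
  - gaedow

gaiwi ~ gaewe — Yotasu i corresponds to Yoden e after a vowel, before a consonant other than r, m, n, p, b, f, v.
nudulgim ~ nodolgem, vohut ~ vohot — Yotasu u corresponds to Yoden o after a consonant, before a consonant other than r, m, n, p, b, f, v.
Applying these to Yotasu 'gaidut':
  gaidut → gaedut   (i→e after a vowel, before a consonant other than r, m, n, p, b, f, v)
  gaedut → gaedot   (u→o after a consonant, before a consonant other than r, m, n, p, b, f, v)
So the Yoden cognate is 'gaedot'.

gaedot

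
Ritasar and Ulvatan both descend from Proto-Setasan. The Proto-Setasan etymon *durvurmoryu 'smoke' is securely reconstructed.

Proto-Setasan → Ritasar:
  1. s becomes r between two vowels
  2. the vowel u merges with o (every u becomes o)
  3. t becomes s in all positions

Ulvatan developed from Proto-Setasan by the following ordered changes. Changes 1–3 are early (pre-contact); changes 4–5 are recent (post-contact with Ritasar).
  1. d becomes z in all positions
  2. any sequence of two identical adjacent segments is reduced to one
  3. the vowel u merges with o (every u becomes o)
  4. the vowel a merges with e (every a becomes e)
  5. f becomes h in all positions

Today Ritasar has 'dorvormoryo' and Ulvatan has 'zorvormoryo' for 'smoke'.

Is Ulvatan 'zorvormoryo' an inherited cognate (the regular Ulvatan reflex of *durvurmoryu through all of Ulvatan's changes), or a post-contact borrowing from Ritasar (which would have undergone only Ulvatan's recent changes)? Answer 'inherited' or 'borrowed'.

If inherited, *durvurmoryu would pass through all of Ulvatan's changes:
Ulvatan: start from *durvurmoryu.
  rule 1 (unconditioned shift): durvurmoryu → zurvurmoryu
  rule 2: no change — zurvurmoryu
  rule 3 (vowel merger): zurvurmoryu → zorvormoryo
  rule 4: no change — zorvormoryo
  rule 5: no change — zorvormoryo
  ⇒ Ulvatan zorvormoryo
If borrowed from Ritasar 'dorvormoryo' after the early changes, it would undergo only the recent ones:
  rule 4 (vowel merger): no change (dorvormoryo)
  rule 5 (unconditioned shift): no change (dorvormoryo)
  ⇒ as a loan: dorvormoryo
Ulvatan 'zorvormoryo' matches the inherited outcome exactly, so it is an inherited cognate, not a loan.

inherited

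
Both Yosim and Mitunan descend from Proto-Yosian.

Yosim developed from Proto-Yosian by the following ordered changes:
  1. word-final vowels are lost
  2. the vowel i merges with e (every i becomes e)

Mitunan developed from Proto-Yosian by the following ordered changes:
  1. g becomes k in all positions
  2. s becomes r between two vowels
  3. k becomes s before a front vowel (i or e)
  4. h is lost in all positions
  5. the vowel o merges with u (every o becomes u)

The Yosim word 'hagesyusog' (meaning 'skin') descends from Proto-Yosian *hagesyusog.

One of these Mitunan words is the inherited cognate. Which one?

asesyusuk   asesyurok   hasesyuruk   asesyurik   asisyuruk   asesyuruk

asesyuruk

Mitunan: *hagesyusog
  hagesyusog → hakesyusok   [unconditioned shift]
  hakesyusok → hakesyurok   [rhotacism]
  hakesyurok → hasesyurok   [palatalisation]
  hasesyurok → asesyurok   [h-loss]
  asesyurok → asesyuruk   [vowel merger]
  giving Mitunan asesyuruk.
Only 'asesyuruk' matches the regular Mitunan development of *hagesyusog.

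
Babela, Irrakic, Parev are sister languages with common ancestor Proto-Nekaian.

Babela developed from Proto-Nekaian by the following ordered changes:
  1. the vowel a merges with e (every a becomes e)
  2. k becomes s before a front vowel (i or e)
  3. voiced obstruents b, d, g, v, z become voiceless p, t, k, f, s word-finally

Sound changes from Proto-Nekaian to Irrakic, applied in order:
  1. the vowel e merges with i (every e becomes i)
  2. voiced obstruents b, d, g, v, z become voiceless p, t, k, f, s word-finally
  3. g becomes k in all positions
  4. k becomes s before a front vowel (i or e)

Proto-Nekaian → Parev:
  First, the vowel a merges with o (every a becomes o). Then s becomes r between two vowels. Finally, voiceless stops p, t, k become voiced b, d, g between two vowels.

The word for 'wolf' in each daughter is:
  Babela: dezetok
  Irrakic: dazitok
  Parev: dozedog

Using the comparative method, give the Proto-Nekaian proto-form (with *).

Position 4: Babela has e, Irrakic has i, Parev has e. Parev preserves e here (none of its changes turn any other segment into e), so the proto-segment is *e.
Position 2: Babela has e, Irrakic has a, Parev has o. Irrakic preserves a here (none of its changes turn any other segment into a), so the proto-segment is *a.
Verify the candidate proto-form against each daughter:
Babela: *dazetog
  dazetog → dezetog   [vowel merger]
  dezetog (rule 2 does not apply)
  dezetog → dezetok   [final devoicing]
  giving Babela dezetok.
Irrakic: start from *dazetog.
  rule 1 (vowel merger): dazetog → dazitog
  rule 2 (final devoicing): dazitog → dazitok
  rule 3: no change — dazitok
  rule 4: no change — dazitok
  ⇒ Irrakic dazitok
Parev: *dazetog > dozetog > dozedog  (by vowel merger, intervocalic voicing)
Only *dazetog yields all of Babela dezetok, Irrakic dazitok, Parev dozedog.

*dazetog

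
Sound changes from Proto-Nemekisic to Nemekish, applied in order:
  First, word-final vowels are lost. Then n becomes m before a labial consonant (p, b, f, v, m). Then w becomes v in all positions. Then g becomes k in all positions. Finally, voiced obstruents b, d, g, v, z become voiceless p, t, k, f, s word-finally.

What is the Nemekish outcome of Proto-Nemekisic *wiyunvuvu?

viyumvuf

Nemekish: *wiyunvuvu > wiyunvuv > wiyumvuv > viyumvuv > viyumvuf  (by apocope, nasal place assimilation, unconditioned shift, final devoicing)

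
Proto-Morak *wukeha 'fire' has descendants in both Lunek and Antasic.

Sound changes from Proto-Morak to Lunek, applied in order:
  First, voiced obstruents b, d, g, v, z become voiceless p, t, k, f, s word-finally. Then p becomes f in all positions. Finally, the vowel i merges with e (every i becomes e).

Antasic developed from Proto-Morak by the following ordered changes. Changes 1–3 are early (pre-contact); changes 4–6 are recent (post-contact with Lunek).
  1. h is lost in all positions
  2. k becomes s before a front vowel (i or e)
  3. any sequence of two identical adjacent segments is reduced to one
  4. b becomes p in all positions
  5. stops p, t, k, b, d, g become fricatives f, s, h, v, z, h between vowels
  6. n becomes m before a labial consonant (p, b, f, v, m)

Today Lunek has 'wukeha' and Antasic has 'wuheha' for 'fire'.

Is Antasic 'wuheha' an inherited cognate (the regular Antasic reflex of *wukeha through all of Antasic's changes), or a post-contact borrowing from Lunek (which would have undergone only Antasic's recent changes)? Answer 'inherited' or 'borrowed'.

If inherited, *wukeha would pass through all of Antasic's changes:
Antasic: *wukeha
  wukeha → wukea   [h-loss]
  wukea → wusea   [palatalisation]
  wusea (rule 3 does not apply)
  wusea (rule 4 does not apply)
  wusea (rule 5 does not apply)
  wusea (rule 6 does not apply)
  giving Antasic wusea.
If borrowed from Lunek 'wukeha' after the early changes, it would undergo only the recent ones:
  rule 4 (unconditioned shift): no change (wukeha)
  rule 5 (intervocalic lenition): wukeha → wuheha
  rule 6 (nasal place assimilation): no change (wuheha)
  ⇒ as a loan: wuheha
Antasic 'wuheha' matches the loan outcome 'wuheha', not the inherited 'wusea' — it skipped the early Antasic changes, so it was borrowed from Lunek.

borrowed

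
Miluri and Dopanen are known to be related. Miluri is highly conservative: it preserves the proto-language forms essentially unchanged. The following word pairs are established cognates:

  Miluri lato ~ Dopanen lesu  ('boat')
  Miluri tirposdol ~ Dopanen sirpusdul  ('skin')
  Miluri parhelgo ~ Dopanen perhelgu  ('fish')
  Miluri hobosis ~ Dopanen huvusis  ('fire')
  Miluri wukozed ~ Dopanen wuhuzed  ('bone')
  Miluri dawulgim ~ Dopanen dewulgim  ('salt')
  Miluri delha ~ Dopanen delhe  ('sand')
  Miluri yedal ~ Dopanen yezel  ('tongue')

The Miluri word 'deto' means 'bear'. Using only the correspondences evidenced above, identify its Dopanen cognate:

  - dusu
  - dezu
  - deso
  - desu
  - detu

desu

lato ~ lesu — Miluri t corresponds to Dopanen s between vowels (before a back vowel).
lato ~ lesu, parhelgo ~ perhelgu — Miluri o corresponds to Dopanen u word-finally.
Applying these to Miluri 'deto':
  deto → deso   (t→s between vowels (before a back vowel))
  deso → desu   (o→u word-finally)
So the Dopanen cognate is 'desu'.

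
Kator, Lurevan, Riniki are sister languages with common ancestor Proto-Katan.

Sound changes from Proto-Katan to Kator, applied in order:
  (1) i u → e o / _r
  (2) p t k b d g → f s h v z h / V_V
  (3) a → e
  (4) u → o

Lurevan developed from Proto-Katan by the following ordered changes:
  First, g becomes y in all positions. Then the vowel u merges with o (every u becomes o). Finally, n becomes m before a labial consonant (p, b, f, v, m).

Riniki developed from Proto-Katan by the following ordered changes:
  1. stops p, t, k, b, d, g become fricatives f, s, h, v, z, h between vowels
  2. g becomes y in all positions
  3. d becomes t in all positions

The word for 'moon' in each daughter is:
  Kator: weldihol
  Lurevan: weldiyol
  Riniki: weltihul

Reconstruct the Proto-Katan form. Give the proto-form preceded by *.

*weldigul

Position 7: Kator has o, Lurevan has o, Riniki has u. Riniki preserves u here (none of its changes turn any other segment into u), so the proto-segment is *u.
Position 4: Kator has d, Lurevan has d, Riniki has t. Kator preserves d here (none of its changes turn any other segment into d), so the proto-segment is *d.
Verify the candidate proto-form against each daughter:
Kator: start from *weldigul.
  rule 1: no change — weldigul
  rule 2 (intervocalic lenition): weldigul → weldihul
  rule 3: no change — weldihul
  rule 4 (vowel merger): weldihul → weldihol
  ⇒ Kator weldihol
Lurevan: start from *weldigul.
  rule 1 (unconditioned shift): weldigul → weldiyul
  rule 2 (vowel merger): weldiyul → weldiyol
  rule 3: no change — weldiyol
  ⇒ Lurevan weldiyol
Riniki: *weldigul
  weldigul → weldihul   [intervocalic lenition]
  weldihul (rule 2 does not apply)
  weldihul → weltihul   [unconditioned shift]
  giving Riniki weltihul.
*weldigul is the unique common source.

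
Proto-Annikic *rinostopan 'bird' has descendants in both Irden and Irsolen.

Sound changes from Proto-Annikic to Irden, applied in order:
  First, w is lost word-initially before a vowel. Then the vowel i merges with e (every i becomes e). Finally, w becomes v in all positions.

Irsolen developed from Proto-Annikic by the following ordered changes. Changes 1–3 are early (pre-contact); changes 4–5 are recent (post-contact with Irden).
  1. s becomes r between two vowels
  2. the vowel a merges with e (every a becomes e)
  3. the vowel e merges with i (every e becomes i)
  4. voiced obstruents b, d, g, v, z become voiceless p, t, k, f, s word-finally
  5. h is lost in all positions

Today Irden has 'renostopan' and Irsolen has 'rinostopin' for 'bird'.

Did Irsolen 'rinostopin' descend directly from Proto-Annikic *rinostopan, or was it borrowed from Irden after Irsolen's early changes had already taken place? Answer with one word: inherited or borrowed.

inherited

If inherited, *rinostopan would pass through all of Irsolen's changes:
Irsolen: start from *rinostopan.
  rule 1: no change — rinostopan
  rule 2 (vowel merger): rinostopan → rinostopen
  rule 3 (vowel merger): rinostopen → rinostopin
  rule 4: no change — rinostopin
  rule 5: no change — rinostopin
  ⇒ Irsolen rinostopin
If borrowed from Irden 'renostopan' after the early changes, it would undergo only the recent ones:
  rule 4 (final devoicing): no change (renostopan)
  rule 5 (h-loss): no change (renostopan)
  ⇒ as a loan: renostopan
Irsolen 'rinostopin' matches the inherited outcome exactly, so it is an inherited cognate, not a loan.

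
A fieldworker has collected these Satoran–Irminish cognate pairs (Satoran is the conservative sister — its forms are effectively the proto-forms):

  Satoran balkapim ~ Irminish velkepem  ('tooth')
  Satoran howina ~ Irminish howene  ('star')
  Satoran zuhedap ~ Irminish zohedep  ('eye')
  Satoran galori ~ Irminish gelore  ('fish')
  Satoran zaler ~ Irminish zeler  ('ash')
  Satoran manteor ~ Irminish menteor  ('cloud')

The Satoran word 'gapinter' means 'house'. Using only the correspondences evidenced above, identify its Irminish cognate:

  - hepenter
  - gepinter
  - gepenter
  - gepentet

gepenter

balkapim ~ velkepem, zuhedap ~ zohedep — Satoran a corresponds to Irminish e after a consonant, before a labial obstruent.
howina ~ howene — Satoran i corresponds to Irminish e after a consonant, before a nasal.
Applying these to Satoran 'gapinter':
  gapinter → gepinter   (a→e after a consonant, before a labial obstruent)
  gepinter → gepenter   (i→e after a consonant, before a nasal)
So the Irminish cognate is 'gepenter'.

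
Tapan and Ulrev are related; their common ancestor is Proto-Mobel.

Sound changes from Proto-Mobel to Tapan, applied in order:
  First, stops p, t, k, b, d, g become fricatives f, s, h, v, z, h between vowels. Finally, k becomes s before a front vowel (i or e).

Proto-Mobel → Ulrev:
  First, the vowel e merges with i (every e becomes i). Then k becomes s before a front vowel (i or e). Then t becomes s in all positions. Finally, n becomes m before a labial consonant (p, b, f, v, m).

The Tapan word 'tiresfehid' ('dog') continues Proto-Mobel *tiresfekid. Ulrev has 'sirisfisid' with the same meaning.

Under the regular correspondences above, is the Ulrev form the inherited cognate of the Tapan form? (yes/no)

Derive the expected Ulrev reflex of *tiresfekid:
Ulrev: *tiresfekid > tirisfikid > tirisfisid > sirisfisid  (by vowel merger, palatalisation, unconditioned shift)
Ulrev 'sirisfisid' matches the regular reflex exactly, so the pair is cognate.

yes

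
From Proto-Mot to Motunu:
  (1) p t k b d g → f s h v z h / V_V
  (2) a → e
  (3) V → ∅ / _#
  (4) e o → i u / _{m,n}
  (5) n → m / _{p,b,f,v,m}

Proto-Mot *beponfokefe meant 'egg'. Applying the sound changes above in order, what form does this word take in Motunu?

Motunu: *beponfokefe
  beponfokefe → befonfohefe   [intervocalic lenition]
  befonfohefe (rule 2 does not apply)
  befonfohefe → befonfohef   [apocope]
  befonfohef → befunfohef   [pre-nasal raising]
  befunfohef → befumfohef   [nasal place assimilation]
  giving Motunu befumfohef.

befumfohef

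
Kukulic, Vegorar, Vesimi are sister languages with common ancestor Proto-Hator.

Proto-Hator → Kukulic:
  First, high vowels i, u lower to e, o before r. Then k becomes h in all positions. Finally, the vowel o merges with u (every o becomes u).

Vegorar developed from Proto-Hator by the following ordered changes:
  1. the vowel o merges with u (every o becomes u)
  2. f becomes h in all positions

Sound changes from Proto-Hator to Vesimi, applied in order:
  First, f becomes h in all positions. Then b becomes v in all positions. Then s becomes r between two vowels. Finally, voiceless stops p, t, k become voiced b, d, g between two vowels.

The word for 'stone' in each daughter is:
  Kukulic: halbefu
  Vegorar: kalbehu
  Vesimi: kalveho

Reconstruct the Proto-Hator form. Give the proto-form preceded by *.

*kalbefo

Position 7: Kukulic has u, Vegorar has u, Vesimi has o. Vesimi preserves o here (none of its changes turn any other segment into o), so the proto-segment is *o.
Position 1: Kukulic has h, Vegorar has k, Vesimi has k. Vegorar preserves k here (none of its changes turn any other segment into k), so the proto-segment is *k.
Continuing position by position gives *kalbefo; check it forward:
Kukulic: start from *kalbefo.
  rule 1: no change — kalbefo
  rule 2 (unconditioned shift): kalbefo → halbefo
  rule 3 (vowel merger): halbefo → halbefu
  ⇒ Kukulic halbefu
Vegorar: *kalbefo
  kalbefo → kalbefu   [vowel merger]
  kalbefu → kalbehu   [unconditioned shift]
  giving Vegorar kalbehu.
Vesimi: *kalbefo
  kalbefo → kalbeho   [unconditioned shift]
  kalbeho → kalveho   [unconditioned shift]
  kalveho (rule 3 does not apply)
  kalveho (rule 4 does not apply)
  giving Vesimi kalveho.
Only *kalbefo yields all of Kukulic halbefu, Vegorar kalbehu, Vesimi kalveho.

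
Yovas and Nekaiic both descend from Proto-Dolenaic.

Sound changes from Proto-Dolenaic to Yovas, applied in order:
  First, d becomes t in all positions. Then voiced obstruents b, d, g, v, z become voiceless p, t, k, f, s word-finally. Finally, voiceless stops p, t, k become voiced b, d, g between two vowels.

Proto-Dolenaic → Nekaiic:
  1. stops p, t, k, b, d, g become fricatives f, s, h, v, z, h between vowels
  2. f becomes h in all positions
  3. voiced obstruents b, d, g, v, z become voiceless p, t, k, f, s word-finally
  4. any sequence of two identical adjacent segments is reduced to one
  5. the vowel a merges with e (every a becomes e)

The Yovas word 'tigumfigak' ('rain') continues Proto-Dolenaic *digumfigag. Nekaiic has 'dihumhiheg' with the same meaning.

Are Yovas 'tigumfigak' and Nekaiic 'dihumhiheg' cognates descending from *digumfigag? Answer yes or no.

no

Derive the expected Nekaiic reflex of *digumfigag:
Nekaiic: *digumfigag
  digumfigag → dihumfihag   [intervocalic lenition]
  dihumfihag → dihumhihag   [unconditioned shift]
  dihumhihag → dihumhihak   [final devoicing]
  dihumhihak (rule 4 does not apply)
  dihumhihak → dihumhihek   [vowel merger]
  giving Nekaiic dihumhihek.
The regular Nekaiic reflex would be 'dihumhihek', but the attested form is 'dihumhiheg'. The correspondence is irregular, so they are not cognates (the Nekaiic form has a different source).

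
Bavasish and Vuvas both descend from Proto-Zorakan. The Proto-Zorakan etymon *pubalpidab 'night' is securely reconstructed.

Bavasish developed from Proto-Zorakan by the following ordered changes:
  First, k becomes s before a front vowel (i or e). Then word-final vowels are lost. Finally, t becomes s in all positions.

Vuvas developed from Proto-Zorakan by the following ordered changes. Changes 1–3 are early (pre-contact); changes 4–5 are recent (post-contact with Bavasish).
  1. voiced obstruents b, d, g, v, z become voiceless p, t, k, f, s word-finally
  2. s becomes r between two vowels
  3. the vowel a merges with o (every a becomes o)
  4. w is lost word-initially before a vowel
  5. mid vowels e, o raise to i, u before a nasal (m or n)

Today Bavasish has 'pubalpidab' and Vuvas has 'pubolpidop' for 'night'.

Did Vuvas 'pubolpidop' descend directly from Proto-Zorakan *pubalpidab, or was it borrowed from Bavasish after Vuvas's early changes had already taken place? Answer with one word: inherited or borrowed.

inherited

If inherited, *pubalpidab would pass through all of Vuvas's changes:
Vuvas: *pubalpidab > pubalpidap > pubolpidop  (by final devoicing, vowel merger)
If borrowed from Bavasish 'pubalpidab' after the early changes, it would undergo only the recent ones:
  rule 4 (glide loss): no change (pubalpidab)
  rule 5 (pre-nasal raising): no change (pubalpidab)
  ⇒ as a loan: pubalpidab
Vuvas 'pubolpidop' matches the inherited outcome exactly, so it is an inherited cognate, not a loan.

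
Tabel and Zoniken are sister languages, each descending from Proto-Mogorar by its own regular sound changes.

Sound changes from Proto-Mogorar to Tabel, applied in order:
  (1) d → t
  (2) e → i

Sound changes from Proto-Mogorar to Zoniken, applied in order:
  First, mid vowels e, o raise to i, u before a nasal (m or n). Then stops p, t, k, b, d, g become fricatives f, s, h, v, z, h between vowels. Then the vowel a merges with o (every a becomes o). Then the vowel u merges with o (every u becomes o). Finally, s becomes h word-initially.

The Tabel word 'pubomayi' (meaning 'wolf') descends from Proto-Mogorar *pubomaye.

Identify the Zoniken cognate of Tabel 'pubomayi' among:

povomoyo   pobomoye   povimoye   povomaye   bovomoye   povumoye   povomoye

Zoniken: *pubomaye > pubumaye > puvumaye > puvumoye > povomoye  (by pre-nasal raising, intervocalic lenition, vowel merger, vowel merger)

povomoye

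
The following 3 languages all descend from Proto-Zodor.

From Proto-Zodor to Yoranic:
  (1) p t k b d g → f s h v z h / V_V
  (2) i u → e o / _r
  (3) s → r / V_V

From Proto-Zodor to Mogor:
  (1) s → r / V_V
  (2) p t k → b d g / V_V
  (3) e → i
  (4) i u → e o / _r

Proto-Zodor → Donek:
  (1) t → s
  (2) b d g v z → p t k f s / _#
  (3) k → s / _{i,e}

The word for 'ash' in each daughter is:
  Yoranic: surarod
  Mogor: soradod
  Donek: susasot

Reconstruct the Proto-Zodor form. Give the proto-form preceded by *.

Position 5: Yoranic has r, Mogor has d, Donek has s. Taking the neighbouring segments as reconstructed: Yoranic r could go back to *t or *s or *r; Mogor d could go back to *t or *d; Donek s could go back to *t or *s — the one source consistent with every daughter is *t.
Position 2: Yoranic has u, Mogor has o, Donek has u. Yoranic preserves u here (none of its changes turn any other segment into u), so the proto-segment is *u.
Position 7: Yoranic has d, Mogor has d, Donek has t. Yoranic preserves d here (none of its changes turn any other segment into d), so the proto-segment is *d.
Continuing position by position gives *susatod; check it forward:
Yoranic: *susatod
  susatod → susasod   [intervocalic lenition]
  susasod (rule 2 does not apply)
  susasod → surarod   [rhotacism]
  giving Yoranic surarod.
Mogor: *susatod
  susatod → suratod   [rhotacism]
  suratod → suradod   [intervocalic voicing]
  suradod (rule 3 does not apply)
  suradod → soradod   [pre-rhotic lowering]
  giving Mogor soradod.
Donek: start from *susatod.
  rule 1 (unconditioned shift): susatod → susasod
  rule 2 (final devoicing): susasod → susasot
  rule 3: no change — susasot
  ⇒ Donek susasot
No other proto-form is consistent with every reflex, so the reconstruction is *susatod.

*susatod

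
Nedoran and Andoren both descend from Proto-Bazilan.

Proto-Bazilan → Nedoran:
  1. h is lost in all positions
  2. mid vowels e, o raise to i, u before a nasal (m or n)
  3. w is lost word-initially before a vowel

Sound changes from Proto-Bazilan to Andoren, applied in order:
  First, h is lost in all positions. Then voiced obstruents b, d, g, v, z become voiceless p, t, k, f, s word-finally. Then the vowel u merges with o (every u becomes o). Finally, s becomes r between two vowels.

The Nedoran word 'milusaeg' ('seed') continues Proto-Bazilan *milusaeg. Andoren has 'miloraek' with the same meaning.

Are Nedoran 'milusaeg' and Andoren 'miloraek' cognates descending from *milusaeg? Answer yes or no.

Derive the expected Andoren reflex of *milusaeg:
Andoren: *milusaeg > milusaek > milosaek > miloraek  (by final devoicing, vowel merger, rhotacism)
Andoren 'miloraek' matches the regular reflex exactly, so the pair is cognate.

yes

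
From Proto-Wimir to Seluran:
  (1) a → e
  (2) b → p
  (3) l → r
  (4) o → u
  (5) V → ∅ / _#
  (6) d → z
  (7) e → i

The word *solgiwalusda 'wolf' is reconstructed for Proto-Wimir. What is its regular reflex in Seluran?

Seluran: *solgiwalusda
  solgiwalusda → solgiwelusde   [vowel merger]
  solgiwelusde (rule 2 does not apply)
  solgiwelusde → sorgiwerusde   [unconditioned shift]
  sorgiwerusde → surgiwerusde   [vowel merger]
  surgiwerusde → surgiwerusd   [apocope]
  surgiwerusd → surgiwerusz   [unconditioned shift]
  surgiwerusz → surgiwirusz   [vowel merger]
  giving Seluran surgiwirusz.

surgiwirusz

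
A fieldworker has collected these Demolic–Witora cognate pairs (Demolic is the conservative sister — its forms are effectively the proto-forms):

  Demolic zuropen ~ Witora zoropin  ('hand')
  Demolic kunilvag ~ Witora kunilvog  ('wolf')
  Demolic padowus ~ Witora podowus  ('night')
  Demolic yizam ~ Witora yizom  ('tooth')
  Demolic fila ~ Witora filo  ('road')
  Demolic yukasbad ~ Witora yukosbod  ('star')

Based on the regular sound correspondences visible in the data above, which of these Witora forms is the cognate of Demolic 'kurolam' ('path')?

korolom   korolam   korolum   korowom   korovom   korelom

zuropen ~ zoropin — Demolic u corresponds to Witora o after a consonant, before r.
yizam ~ yizom — Demolic a corresponds to Witora o after a consonant, before a nasal.
Applying these to Demolic 'kurolam':
  kurolam → korolam   (u→o after a consonant, before r)
  korolam → korolom   (a→o after a consonant, before a nasal)
So the Witora cognate is 'korolom'.

korolom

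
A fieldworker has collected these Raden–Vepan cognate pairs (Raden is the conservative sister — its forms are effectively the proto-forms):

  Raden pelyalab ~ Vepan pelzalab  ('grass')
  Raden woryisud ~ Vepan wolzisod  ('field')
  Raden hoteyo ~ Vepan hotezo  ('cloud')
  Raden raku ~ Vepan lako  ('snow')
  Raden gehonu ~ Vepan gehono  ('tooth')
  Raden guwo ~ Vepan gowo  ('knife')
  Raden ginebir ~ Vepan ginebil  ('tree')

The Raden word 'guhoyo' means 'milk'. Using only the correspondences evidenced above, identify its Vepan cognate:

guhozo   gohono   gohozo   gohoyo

woryisud ~ wolzisod, guwo ~ gowo — Raden u corresponds to Vepan o after a consonant, before a consonant other than r, m, n, p, b, f, v.
hoteyo ~ hotezo — Raden y corresponds to Vepan z between vowels (before a back vowel).
Applying these to Raden 'guhoyo':
  guhoyo → gohoyo   (u→o after a consonant, before a consonant other than r, m, n, p, b, f, v)
  gohoyo → gohozo   (y→z between vowels (before a back vowel))
So the Vepan cognate is 'gohozo'.

gohozo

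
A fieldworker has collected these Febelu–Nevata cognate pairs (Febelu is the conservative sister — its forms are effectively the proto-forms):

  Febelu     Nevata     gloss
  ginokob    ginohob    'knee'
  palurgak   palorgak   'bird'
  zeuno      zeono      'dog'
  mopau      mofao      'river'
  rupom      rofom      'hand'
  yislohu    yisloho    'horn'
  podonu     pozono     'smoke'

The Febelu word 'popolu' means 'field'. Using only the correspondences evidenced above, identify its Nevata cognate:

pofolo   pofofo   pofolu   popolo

pofolo

rupom ~ rofom — Febelu p corresponds to Nevata f between vowels (before a back vowel).
yislohu ~ yisloho, podonu ~ pozono — Febelu u corresponds to Nevata o word-finally.
Applying these to Febelu 'popolu':
  popolu → pofolu   (p→f between vowels (before a back vowel))
  pofolu → pofolo   (u→o word-finally)
So the Nevata cognate is 'pofolo'.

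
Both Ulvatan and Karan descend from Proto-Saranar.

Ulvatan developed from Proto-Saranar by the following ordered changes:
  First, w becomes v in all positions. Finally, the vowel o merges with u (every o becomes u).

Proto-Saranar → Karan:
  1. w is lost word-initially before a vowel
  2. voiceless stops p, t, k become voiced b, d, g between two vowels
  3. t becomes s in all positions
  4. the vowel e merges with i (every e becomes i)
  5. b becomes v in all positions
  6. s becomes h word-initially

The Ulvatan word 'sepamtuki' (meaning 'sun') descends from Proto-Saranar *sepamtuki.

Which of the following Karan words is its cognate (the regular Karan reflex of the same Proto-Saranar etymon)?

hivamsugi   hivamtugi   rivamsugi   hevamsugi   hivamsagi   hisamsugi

hivamsugi

Karan: start from *sepamtuki.
  rule 1: no change — sepamtuki
  rule 2 (intervocalic voicing): sepamtuki → sebamtugi
  rule 3 (unconditioned shift): sebamtugi → sebamsugi
  rule 4 (vowel merger): sebamsugi → sibamsugi
  rule 5 (unconditioned shift): sibamsugi → sivamsugi
  rule 6 (debuccalisation): sivamsugi → hivamsugi
  ⇒ Karan hivamsugi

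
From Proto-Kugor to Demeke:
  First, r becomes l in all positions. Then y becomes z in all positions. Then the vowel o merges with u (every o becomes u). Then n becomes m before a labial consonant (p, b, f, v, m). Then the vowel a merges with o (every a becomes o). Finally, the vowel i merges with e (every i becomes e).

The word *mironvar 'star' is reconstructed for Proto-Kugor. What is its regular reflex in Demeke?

Demeke: *mironvar
  mironvar → milonval   [unconditioned shift]
  milonval (rule 2 does not apply)
  milonval → milunval   [vowel merger]
  milunval → milumval   [nasal place assimilation]
  milumval → milumvol   [vowel merger]
  milumvol → melumvol   [vowel merger]
  giving Demeke melumvol.

melumvol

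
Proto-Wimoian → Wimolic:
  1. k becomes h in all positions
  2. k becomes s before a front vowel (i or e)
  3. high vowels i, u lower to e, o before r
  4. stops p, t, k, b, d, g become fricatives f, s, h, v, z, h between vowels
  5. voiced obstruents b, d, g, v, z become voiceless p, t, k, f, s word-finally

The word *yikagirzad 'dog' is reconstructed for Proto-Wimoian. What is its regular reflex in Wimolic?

Wimolic: *yikagirzad > yihagirzad > yihagerzad > yihaherzad > yihaherzat  (by unconditioned shift, pre-rhotic lowering, intervocalic lenition, final devoicing)

yihaherzat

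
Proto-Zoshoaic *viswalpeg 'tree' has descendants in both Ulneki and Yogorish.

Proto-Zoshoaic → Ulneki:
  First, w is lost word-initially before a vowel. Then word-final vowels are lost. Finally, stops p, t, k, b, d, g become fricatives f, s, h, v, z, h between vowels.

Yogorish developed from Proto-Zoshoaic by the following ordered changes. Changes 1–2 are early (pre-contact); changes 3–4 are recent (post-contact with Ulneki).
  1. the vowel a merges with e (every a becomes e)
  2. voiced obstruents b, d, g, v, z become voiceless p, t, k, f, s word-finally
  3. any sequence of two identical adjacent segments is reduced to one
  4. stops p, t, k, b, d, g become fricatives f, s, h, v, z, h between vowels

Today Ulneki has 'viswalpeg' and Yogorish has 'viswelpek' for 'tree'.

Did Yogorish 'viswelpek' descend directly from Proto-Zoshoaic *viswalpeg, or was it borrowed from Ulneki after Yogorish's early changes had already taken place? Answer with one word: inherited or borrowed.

If inherited, *viswalpeg would pass through all of Yogorish's changes:
Yogorish: *viswalpeg > viswelpeg > viswelpek  (by vowel merger, final devoicing)
If borrowed from Ulneki 'viswalpeg' after the early changes, it would undergo only the recent ones:
  rule 3 (degemination): no change (viswalpeg)
  rule 4 (intervocalic lenition): no change (viswalpeg)
  ⇒ as a loan: viswalpeg
Yogorish 'viswelpek' matches the inherited outcome exactly, so it is an inherited cognate, not a loan.

inherited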